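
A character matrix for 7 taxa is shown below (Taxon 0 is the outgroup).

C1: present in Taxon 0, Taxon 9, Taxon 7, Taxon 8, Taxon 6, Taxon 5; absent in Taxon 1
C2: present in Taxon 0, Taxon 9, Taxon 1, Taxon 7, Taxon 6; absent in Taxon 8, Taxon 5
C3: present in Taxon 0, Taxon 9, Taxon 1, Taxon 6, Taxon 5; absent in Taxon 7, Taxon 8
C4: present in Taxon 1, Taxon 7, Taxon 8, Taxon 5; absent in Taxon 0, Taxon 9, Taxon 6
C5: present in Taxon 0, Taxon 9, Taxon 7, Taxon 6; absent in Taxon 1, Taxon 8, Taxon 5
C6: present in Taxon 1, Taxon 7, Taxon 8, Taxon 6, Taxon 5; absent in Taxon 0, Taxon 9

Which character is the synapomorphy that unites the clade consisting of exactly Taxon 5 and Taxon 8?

C2

Character polarity is set by the outgroup: the derived state is whichever differs from the outgroup's state, so for C1, C2, C3, C5 the derived state is 'absent', and for the remaining characters it is 'present'.
C1 (derived state 'absent') is unique to Taxon 1 (autapomorphy; uninformative for grouping).
C2 (derived state 'absent') is shared by Taxon 5 and Taxon 8 — a synapomorphy uniting that clade.
C3 (state 'absent') occurs in Taxon 7 and Taxon 8 but conflicts with the nesting implied by the other characters — most parsimoniously interpreted as homoplasy.
Only Taxon 1, Taxon 5, Taxon 7, and Taxon 8 show the derived state 'present' for C4, supporting them as a clade.
C5: derived state 'absent' in Taxon 1, Taxon 5, and Taxon 8 only — synapomorphy for {Taxon 1, Taxon 5, Taxon 8}.
C6 (derived state 'present') is shared by Taxon 1, Taxon 5, Taxon 6, Taxon 7, and Taxon 8 — a synapomorphy uniting that clade.
Most parsimonious ingroup topology: (Taxon 9,(((Taxon 1,(Taxon 8,Taxon 5)),Taxon 7),Taxon 6)).
The clade {Taxon 5, Taxon 8} is supported by C2: its derived state 'absent' occurs in exactly those taxa and in no other taxon (including the outgroup).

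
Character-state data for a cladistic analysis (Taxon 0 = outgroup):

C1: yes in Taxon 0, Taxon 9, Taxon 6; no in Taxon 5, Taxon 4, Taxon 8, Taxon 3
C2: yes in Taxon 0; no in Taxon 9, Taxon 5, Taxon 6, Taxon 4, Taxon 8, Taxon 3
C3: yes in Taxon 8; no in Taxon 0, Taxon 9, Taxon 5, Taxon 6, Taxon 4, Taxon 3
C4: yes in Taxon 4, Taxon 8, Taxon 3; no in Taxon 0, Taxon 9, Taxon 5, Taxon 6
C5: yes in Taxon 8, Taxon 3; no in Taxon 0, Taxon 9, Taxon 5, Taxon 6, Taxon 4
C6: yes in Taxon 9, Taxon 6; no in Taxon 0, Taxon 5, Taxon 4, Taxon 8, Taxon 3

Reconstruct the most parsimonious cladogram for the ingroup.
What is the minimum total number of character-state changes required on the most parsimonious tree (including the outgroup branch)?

6

Character polarity is set by the outgroup: the derived state is whichever differs from the outgroup's state, so for C1, C2 the derived state is 'no', and for the remaining characters it is 'yes'.
C1: derived state 'no' in Taxon 3, Taxon 4, Taxon 5, and Taxon 8 only — synapomorphy for {Taxon 3, Taxon 4, Taxon 5, Taxon 8}.
All ingroup taxa share the derived state 'no' for C2; it defines the ingroup but does not resolve relationships within it.
C3 (derived state 'yes') is unique to Taxon 8 (autapomorphy; uninformative for grouping).
C4: derived state 'yes' in Taxon 3, Taxon 4, and Taxon 8 only — synapomorphy for {Taxon 3, Taxon 4, Taxon 8}.
C5 (derived state 'yes') is shared by Taxon 3 and Taxon 8 — a synapomorphy uniting that clade.
C6 (derived state 'yes') is shared by Taxon 6 and Taxon 9 — a synapomorphy uniting that clade.
Most parsimonious ingroup topology: ((Taxon 9,Taxon 6),(Taxon 5,(Taxon 4,(Taxon 8,Taxon 3)))).
Changes per character on this tree: C1: 1; C2: 1; C3: 1; C4: 1; C5: 1; C6: 1.
Total = 6.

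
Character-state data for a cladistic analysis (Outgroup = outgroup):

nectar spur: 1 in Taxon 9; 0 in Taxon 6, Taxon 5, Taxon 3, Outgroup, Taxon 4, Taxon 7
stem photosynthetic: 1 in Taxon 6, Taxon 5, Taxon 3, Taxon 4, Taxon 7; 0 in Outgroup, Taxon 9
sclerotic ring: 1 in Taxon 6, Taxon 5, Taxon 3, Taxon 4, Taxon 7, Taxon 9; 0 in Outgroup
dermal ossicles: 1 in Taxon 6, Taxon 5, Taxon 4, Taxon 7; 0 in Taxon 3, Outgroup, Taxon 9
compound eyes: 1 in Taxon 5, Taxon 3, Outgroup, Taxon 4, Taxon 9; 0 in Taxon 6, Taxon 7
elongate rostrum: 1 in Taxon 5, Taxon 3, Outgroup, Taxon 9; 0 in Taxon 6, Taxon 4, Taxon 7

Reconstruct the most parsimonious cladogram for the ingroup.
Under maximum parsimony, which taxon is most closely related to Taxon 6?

Character polarity is set by the outgroup: the derived state is whichever differs from the outgroup's state, so for compound eyes, elongate rostrum the derived state is '0', and for the remaining characters it is '1'.
nectar spur (derived state '1') is unique to Taxon 9 (autapomorphy; uninformative for grouping).
stem photosynthetic: derived state '1' in Taxon 3, Taxon 4, Taxon 5, Taxon 6, and Taxon 7 only — synapomorphy for {Taxon 3, Taxon 4, Taxon 5, Taxon 6, Taxon 7}.
All ingroup taxa share the derived state '1' for sclerotic ring; it defines the ingroup but does not resolve relationships within it.
dermal ossicles: derived state '1' in Taxon 4, Taxon 5, Taxon 6, and Taxon 7 only — synapomorphy for {Taxon 4, Taxon 5, Taxon 6, Taxon 7}.
Only Taxon 6 and Taxon 7 show the derived state '0' for compound eyes, supporting them as a clade.
elongate rostrum (derived state '0') is shared by Taxon 4, Taxon 6, and Taxon 7 — a synapomorphy uniting that clade.
Most parsimonious ingroup topology: ((((Taxon 4,(Taxon 7,Taxon 6)),Taxon 5),Taxon 3),Taxon 9).
Taxon 6 and Taxon 7 form a cherry on this tree, so they are sister taxa.

Taxon 7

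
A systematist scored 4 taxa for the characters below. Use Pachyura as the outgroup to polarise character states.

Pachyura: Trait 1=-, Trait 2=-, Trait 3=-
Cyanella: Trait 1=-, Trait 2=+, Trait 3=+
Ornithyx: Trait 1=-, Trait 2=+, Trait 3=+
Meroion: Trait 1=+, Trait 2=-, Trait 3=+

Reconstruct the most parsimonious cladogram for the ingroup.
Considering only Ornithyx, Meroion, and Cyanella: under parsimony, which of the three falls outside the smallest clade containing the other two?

Meroion

The outgroup has state '-' for every character, so '+' is the derived state throughout.
Trait 1: derived state '+' in Meroion only — an autapomorphy, so it tells us nothing about relationships among taxa.
Trait 2 (derived state '+') is shared by Cyanella and Ornithyx — a synapomorphy uniting that clade.
Trait 3 (derived state '+') is shared by all ingroup taxa — unites the whole ingroup.
Most parsimonious ingroup topology: ((Cyanella,Ornithyx),Meroion).
Cyanella and Ornithyx share a more recent common ancestor with each other than either does with Meroion, so Meroion is the least closely related of the three.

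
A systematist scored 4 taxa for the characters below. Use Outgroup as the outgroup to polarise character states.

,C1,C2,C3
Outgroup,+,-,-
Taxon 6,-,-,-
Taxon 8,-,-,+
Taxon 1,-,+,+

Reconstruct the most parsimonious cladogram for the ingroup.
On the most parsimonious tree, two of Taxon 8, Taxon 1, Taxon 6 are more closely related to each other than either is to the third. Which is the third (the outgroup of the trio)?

Taxon 6

Character polarity is set by the outgroup: the derived state is whichever differs from the outgroup's state, so for C1 the derived state is '-', and for the remaining characters it is '+'.
C1 (derived state '-') is shared by all ingroup taxa — unites the whole ingroup.
C2: derived state '+' in Taxon 1 only — an autapomorphy, so it tells us nothing about relationships among taxa.
C3: derived state '+' in Taxon 1 and Taxon 8 only — synapomorphy for {Taxon 1, Taxon 8}.
Most parsimonious ingroup topology: (Taxon 6,(Taxon 8,Taxon 1)).
Taxon 1 and Taxon 8 share a more recent common ancestor with each other than either does with Taxon 6, so Taxon 6 is the least closely related of the three.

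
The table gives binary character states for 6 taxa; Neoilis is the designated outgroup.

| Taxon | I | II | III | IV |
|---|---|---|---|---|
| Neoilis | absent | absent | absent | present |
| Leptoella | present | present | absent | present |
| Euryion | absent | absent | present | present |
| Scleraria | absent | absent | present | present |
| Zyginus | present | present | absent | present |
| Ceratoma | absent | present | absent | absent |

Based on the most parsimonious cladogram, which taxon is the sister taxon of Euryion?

Scleraria

Character polarity is set by the outgroup: the derived state is whichever differs from the outgroup's state, so for IV the derived state is 'absent', and for the remaining characters it is 'present'.
I (derived state 'present') is shared by Leptoella and Zyginus — a synapomorphy uniting that clade.
II (derived state 'present') is shared by Ceratoma, Leptoella, and Zyginus — a synapomorphy uniting that clade.
III: derived state 'present' in Euryion and Scleraria only — synapomorphy for {Euryion, Scleraria}.
IV: derived state 'absent' in Ceratoma only — an autapomorphy, so it tells us nothing about relationships among taxa.
Most parsimonious ingroup topology: (((Leptoella,Zyginus),Ceratoma),(Euryion,Scleraria)).
Euryion and Scleraria form a cherry on this tree, so they are sister taxa.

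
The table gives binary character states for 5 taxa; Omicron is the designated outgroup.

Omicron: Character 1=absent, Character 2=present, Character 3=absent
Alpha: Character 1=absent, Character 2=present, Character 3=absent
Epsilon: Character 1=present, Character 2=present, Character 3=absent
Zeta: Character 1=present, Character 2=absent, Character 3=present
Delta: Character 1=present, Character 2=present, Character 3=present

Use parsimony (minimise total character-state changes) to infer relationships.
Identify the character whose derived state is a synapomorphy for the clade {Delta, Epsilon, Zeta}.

Character polarity is set by the outgroup: the derived state is whichever differs from the outgroup's state, so for Character 2 the derived state is 'absent', and for the remaining characters it is 'present'.
Character 1 (derived state 'present') is shared by Delta, Epsilon, and Zeta — a synapomorphy uniting that clade.
Character 2: derived state 'absent' in Zeta only — an autapomorphy, so it tells us nothing about relationships among taxa.
Character 3 (derived state 'present') is shared by Delta and Zeta — a synapomorphy uniting that clade.
Most parsimonious ingroup topology: (Alpha,(Epsilon,(Zeta,Delta))).
The clade {Delta, Epsilon, Zeta} is supported by Character 1: its derived state 'present' occurs in exactly those taxa and in no other taxon (including the outgroup).

Character 1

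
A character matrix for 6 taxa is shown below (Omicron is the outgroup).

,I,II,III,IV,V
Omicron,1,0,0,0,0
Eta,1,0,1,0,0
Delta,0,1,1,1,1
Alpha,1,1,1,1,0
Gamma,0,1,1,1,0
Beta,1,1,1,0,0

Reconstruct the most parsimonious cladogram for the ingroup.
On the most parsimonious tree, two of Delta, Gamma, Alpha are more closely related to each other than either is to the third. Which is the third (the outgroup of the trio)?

Character polarity is set by the outgroup: the derived state is whichever differs from the outgroup's state, so for I the derived state is '0', and for the remaining characters it is '1'.
I (derived state '0') is shared by Delta and Gamma — a synapomorphy uniting that clade.
II: derived state '1' in Alpha, Beta, Delta, and Gamma only — synapomorphy for {Alpha, Beta, Delta, Gamma}.
III (derived state '1') is shared by all ingroup taxa — unites the whole ingroup.
IV (derived state '1') is shared by Alpha, Delta, and Gamma — a synapomorphy uniting that clade.
V (derived state '1') is unique to Delta (autapomorphy; uninformative for grouping).
Most parsimonious ingroup topology: (Eta,(((Delta,Gamma),Alpha),Beta)).
Gamma and Delta share a more recent common ancestor with each other than either does with Alpha, so Alpha is the least closely related of the three.

Alpha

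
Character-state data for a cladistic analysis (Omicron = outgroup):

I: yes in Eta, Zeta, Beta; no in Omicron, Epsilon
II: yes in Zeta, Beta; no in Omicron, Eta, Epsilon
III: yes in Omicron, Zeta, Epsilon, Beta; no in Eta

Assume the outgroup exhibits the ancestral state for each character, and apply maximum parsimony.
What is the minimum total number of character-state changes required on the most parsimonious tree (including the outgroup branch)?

3

Character polarity is set by the outgroup: the derived state is whichever differs from the outgroup's state, so for III the derived state is 'no', and for the remaining characters it is 'yes'.
I: derived state 'yes' in Beta, Eta, and Zeta only — synapomorphy for {Beta, Eta, Zeta}.
II (derived state 'yes') is shared by Beta and Zeta — a synapomorphy uniting that clade.
III (derived state 'no') is unique to Eta (autapomorphy; uninformative for grouping).
Most parsimonious ingroup topology: ((Eta,(Zeta,Beta)),Epsilon).
Changes per character on this tree: I: 1; II: 1; III: 1.
Total = 3.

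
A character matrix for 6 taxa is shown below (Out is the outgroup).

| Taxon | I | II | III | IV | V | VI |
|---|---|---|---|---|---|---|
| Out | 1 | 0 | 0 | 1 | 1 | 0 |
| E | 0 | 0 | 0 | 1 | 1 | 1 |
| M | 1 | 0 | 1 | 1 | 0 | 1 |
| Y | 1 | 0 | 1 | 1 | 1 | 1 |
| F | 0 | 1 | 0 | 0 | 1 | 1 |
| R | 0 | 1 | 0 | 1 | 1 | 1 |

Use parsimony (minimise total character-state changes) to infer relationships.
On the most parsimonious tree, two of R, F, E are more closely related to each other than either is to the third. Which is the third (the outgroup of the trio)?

Character polarity is set by the outgroup: the derived state is whichever differs from the outgroup's state, so for I, IV, V the derived state is '0', and for the remaining characters it is '1'.
Only E, F, and R show the derived state '0' for I, supporting them as a clade.
II (derived state '1') is shared by F and R — a synapomorphy uniting that clade.
III (derived state '1') is shared by M and Y — a synapomorphy uniting that clade.
IV: derived state '0' in F only — an autapomorphy, so it tells us nothing about relationships among taxa.
V: derived state '0' in M only — an autapomorphy, so it tells us nothing about relationships among taxa.
All ingroup taxa share the derived state '1' for VI; it defines the ingroup but does not resolve relationships within it.
Most parsimonious ingroup topology: ((E,(F,R)),(M,Y)).
F and R share a more recent common ancestor with each other than either does with E, so E is the least closely related of the three.

E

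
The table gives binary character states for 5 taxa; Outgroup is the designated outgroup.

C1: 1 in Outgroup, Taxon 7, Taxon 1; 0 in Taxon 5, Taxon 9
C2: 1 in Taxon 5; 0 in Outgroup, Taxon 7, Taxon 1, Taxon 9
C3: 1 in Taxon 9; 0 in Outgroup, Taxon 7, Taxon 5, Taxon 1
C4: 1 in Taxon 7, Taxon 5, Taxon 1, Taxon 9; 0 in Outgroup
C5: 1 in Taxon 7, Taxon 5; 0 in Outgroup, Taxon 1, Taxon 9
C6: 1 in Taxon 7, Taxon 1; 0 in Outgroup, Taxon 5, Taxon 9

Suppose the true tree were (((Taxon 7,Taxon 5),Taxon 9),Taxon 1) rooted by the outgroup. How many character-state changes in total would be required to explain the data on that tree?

8

Map each character onto (((Taxon 7,Taxon 5),Taxon 9),Taxon 1) (rooted by Outgroup) and count the minimum state changes it requires (Fitch parsimony):
C1: 2; C2: 1; C3: 1; C4: 1; C5: 1; C6: 2.
Total tree length = 8.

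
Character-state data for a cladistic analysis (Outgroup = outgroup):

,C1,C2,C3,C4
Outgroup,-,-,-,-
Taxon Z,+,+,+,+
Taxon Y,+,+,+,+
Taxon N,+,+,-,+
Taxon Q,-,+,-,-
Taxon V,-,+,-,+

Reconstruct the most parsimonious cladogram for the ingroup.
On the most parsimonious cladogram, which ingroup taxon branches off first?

The outgroup has state '-' for every character, so '+' is the derived state throughout.
Only Taxon N, Taxon Y, and Taxon Z show the derived state '+' for C1, supporting them as a clade.
C2 (derived state '+') is shared by all ingroup taxa — unites the whole ingroup.
C3: derived state '+' in Taxon Y and Taxon Z only — synapomorphy for {Taxon Y, Taxon Z}.
C4: derived state '+' in Taxon N, Taxon V, Taxon Y, and Taxon Z only — synapomorphy for {Taxon N, Taxon V, Taxon Y, Taxon Z}.
Most parsimonious ingroup topology: ((((Taxon Z,Taxon Y),Taxon N),Taxon V),Taxon Q).
Taxon Q is sister to the clade containing all other ingroup taxa, so it is the earliest-diverging (most basal) ingroup lineage.

Taxon Q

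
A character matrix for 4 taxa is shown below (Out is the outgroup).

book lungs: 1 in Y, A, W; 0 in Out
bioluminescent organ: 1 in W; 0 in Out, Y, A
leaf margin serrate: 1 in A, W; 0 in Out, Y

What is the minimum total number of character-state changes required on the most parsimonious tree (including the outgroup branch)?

3

The outgroup has state '0' for every character, so '1' is the derived state throughout.
All ingroup taxa share the derived state '1' for book lungs; it defines the ingroup but does not resolve relationships within it.
bioluminescent organ (derived state '1') is unique to W (autapomorphy; uninformative for grouping).
leaf margin serrate: derived state '1' in A and W only — synapomorphy for {A, W}.
Most parsimonious ingroup topology: ((A,W),Y).
Changes per character on this tree: book lungs: 1; bioluminescent organ: 1; leaf margin serrate: 1.
Total = 3.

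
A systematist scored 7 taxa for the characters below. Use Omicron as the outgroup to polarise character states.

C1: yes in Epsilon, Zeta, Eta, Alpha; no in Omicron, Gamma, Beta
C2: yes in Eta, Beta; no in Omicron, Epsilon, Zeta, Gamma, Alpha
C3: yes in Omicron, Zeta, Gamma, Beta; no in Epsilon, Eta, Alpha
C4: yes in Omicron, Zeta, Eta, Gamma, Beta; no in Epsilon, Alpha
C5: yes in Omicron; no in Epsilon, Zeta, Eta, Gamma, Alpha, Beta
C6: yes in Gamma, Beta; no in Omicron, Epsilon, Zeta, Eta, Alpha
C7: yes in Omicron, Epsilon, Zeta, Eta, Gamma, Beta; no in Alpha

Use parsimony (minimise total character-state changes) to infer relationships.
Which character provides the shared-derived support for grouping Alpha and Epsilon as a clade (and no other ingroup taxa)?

C4

Character polarity is set by the outgroup: the derived state is whichever differs from the outgroup's state, so for C3, C4, C5, C7 the derived state is 'no', and for the remaining characters it is 'yes'.
C1: derived state 'yes' in Alpha, Epsilon, Eta, and Zeta only — synapomorphy for {Alpha, Epsilon, Eta, Zeta}.
C2 groups Beta and Eta, which is incompatible with the clades supported by the remaining characters; treating it as convergent (homoplasy) costs fewer steps than any alternative tree.
C3 (derived state 'no') is shared by Alpha, Epsilon, and Eta — a synapomorphy uniting that clade.
C4: derived state 'no' in Alpha and Epsilon only — synapomorphy for {Alpha, Epsilon}.
C5 (derived state 'no') is shared by all ingroup taxa — unites the whole ingroup.
C6: derived state 'yes' in Beta and Gamma only — synapomorphy for {Beta, Gamma}.
C7 (derived state 'no') is unique to Alpha (autapomorphy; uninformative for grouping).
Most parsimonious ingroup topology: ((((Epsilon,Alpha),Eta),Zeta),(Gamma,Beta)).
The clade {Alpha, Epsilon} is supported by C4: its derived state 'no' occurs in exactly those taxa and in no other taxon (including the outgroup).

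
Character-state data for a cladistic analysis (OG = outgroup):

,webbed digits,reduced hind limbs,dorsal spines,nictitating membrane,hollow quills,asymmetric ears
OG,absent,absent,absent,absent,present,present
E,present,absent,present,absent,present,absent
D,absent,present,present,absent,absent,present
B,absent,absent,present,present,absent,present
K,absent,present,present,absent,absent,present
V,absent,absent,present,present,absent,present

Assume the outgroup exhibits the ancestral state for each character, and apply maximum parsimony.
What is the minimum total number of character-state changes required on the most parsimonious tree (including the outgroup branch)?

Character polarity is set by the outgroup: the derived state is whichever differs from the outgroup's state, so for hollow quills, asymmetric ears the derived state is 'absent', and for the remaining characters it is 'present'.
webbed digits: derived state 'present' in E only — an autapomorphy, so it tells us nothing about relationships among taxa.
Only D and K show the derived state 'present' for reduced hind limbs, supporting them as a clade.
All ingroup taxa share the derived state 'present' for dorsal spines; it defines the ingroup but does not resolve relationships within it.
nictitating membrane: derived state 'present' in B and V only — synapomorphy for {B, V}.
Only B, D, K, and V show the derived state 'absent' for hollow quills, supporting them as a clade.
asymmetric ears: derived state 'absent' in E only — an autapomorphy, so it tells us nothing about relationships among taxa.
Most parsimonious ingroup topology: (((D,K),(B,V)),E).
Changes per character on this tree: webbed digits: 1; reduced hind limbs: 1; dorsal spines: 1; nictitating membrane: 1; hollow quills: 1; asymmetric ears: 1.
Total = 6.

6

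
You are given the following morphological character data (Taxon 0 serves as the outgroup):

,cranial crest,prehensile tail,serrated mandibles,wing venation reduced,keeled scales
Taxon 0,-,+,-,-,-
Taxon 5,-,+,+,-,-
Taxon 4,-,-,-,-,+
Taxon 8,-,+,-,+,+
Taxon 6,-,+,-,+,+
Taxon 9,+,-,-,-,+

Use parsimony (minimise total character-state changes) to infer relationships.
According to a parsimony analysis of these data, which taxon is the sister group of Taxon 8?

Taxon 6

Character polarity is set by the outgroup: the derived state is whichever differs from the outgroup's state, so for prehensile tail the derived state is '-', and for the remaining characters it is '+'.
cranial crest (derived state '+') is unique to Taxon 9 (autapomorphy; uninformative for grouping).
Only Taxon 4 and Taxon 9 show the derived state '-' for prehensile tail, supporting them as a clade.
serrated mandibles: derived state '+' in Taxon 5 only — an autapomorphy, so it tells us nothing about relationships among taxa.
wing venation reduced (derived state '+') is shared by Taxon 6 and Taxon 8 — a synapomorphy uniting that clade.
Only Taxon 4, Taxon 6, Taxon 8, and Taxon 9 show the derived state '+' for keeled scales, supporting them as a clade.
Most parsimonious ingroup topology: (Taxon 5,((Taxon 4,Taxon 9),(Taxon 8,Taxon 6))).
Taxon 8 and Taxon 6 form a cherry on this tree, so they are sister taxa.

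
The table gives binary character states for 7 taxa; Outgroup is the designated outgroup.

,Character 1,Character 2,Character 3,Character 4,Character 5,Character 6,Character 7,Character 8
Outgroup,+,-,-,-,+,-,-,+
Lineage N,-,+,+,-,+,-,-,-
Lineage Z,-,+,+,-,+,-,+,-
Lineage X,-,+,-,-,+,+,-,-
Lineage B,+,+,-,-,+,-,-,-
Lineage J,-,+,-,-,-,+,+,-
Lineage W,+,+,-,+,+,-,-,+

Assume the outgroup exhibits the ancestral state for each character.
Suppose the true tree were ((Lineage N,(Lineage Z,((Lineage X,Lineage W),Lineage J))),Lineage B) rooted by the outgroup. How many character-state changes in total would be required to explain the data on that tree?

13

Map each character onto ((Lineage N,(Lineage Z,((Lineage X,Lineage W),Lineage J))),Lineage B) (rooted by Outgroup) and count the minimum state changes it requires (Fitch parsimony):
Character 1: 2; Character 2: 1; Character 3: 2; Character 4: 1; Character 5: 1; Character 6: 2; Character 7: 2; Character 8: 2.
Total tree length = 13.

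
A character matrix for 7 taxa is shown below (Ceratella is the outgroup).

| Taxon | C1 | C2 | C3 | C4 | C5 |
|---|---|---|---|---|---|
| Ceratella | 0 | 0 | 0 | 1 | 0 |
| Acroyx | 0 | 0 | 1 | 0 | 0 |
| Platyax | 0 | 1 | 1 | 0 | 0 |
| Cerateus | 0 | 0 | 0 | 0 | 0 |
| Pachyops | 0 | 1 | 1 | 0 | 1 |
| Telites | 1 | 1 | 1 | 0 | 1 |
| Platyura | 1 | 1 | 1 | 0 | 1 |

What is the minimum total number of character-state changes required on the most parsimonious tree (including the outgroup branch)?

5

Character polarity is set by the outgroup: the derived state is whichever differs from the outgroup's state, so for C4 the derived state is '0', and for the remaining characters it is '1'.
C1 (derived state '1') is shared by Platyura and Telites — a synapomorphy uniting that clade.
C2 (derived state '1') is shared by Pachyops, Platyax, Platyura, and Telites — a synapomorphy uniting that clade.
C3: derived state '1' in Acroyx, Pachyops, Platyax, Platyura, and Telites only — synapomorphy for {Acroyx, Pachyops, Platyax, Platyura, Telites}.
C4 (derived state '0') is shared by all ingroup taxa — unites the whole ingroup.
Only Pachyops, Platyura, and Telites show the derived state '1' for C5, supporting them as a clade.
Most parsimonious ingroup topology: ((Acroyx,(Platyax,(Pachyops,(Telites,Platyura)))),Cerateus).
Changes per character on this tree: C1: 1; C2: 1; C3: 1; C4: 1; C5: 1.
Total = 5.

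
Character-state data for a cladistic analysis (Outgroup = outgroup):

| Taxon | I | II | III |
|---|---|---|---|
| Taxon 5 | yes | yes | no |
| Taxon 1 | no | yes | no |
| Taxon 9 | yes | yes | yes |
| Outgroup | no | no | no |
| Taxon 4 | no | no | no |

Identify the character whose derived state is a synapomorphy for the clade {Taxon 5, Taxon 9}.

The outgroup has state 'no' for every character, so 'yes' is the derived state throughout.
Only Taxon 5 and Taxon 9 show the derived state 'yes' for I, supporting them as a clade.
Only Taxon 1, Taxon 5, and Taxon 9 show the derived state 'yes' for II, supporting them as a clade.
III (derived state 'yes') is unique to Taxon 9 (autapomorphy; uninformative for grouping).
Most parsimonious ingroup topology: (((Taxon 9,Taxon 5),Taxon 1),Taxon 4).
The clade {Taxon 5, Taxon 9} is supported by I: its derived state 'yes' occurs in exactly those taxa and in no other taxon (including the outgroup).

I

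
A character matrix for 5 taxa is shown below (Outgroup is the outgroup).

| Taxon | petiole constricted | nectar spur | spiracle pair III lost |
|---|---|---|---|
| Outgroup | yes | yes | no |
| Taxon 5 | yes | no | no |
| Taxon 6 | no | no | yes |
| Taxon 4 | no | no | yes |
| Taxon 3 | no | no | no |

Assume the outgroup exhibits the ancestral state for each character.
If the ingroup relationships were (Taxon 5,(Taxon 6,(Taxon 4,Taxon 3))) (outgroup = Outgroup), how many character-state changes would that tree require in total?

Map each character onto (Taxon 5,(Taxon 6,(Taxon 4,Taxon 3))) (rooted by Outgroup) and count the minimum state changes it requires (Fitch parsimony):
petiole constricted: 1; nectar spur: 1; spiracle pair III lost: 2.
Total tree length = 4.

4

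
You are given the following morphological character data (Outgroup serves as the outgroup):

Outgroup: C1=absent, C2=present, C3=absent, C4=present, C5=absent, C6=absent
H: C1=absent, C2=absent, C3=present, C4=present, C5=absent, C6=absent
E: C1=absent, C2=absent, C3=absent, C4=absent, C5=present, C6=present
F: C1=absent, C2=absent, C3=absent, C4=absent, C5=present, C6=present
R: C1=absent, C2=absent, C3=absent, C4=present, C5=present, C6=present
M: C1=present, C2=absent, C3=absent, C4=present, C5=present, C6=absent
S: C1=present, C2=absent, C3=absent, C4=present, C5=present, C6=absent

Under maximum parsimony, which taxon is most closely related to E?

F

Character polarity is set by the outgroup: the derived state is whichever differs from the outgroup's state, so for C2, C4 the derived state is 'absent', and for the remaining characters it is 'present'.
C1 (derived state 'present') is shared by M and S — a synapomorphy uniting that clade.
All ingroup taxa share the derived state 'absent' for C2; it defines the ingroup but does not resolve relationships within it.
C3: derived state 'present' in H only — an autapomorphy, so it tells us nothing about relationships among taxa.
C4: derived state 'absent' in E and F only — synapomorphy for {E, F}.
Only E, F, M, R, and S show the derived state 'present' for C5, supporting them as a clade.
C6 (derived state 'present') is shared by E, F, and R — a synapomorphy uniting that clade.
Most parsimonious ingroup topology: (H,(((E,F),R),(M,S))).
E and F form a cherry on this tree, so they are sister taxa.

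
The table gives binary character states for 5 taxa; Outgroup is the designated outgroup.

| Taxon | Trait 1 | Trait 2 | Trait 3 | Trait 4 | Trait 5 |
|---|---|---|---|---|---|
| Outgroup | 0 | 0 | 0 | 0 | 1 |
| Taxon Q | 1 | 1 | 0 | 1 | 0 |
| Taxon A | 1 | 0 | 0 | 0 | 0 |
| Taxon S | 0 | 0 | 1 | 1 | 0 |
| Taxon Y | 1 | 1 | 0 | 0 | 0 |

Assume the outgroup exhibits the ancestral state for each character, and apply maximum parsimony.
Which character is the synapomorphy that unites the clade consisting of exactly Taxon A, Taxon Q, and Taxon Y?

Character polarity is set by the outgroup: the derived state is whichever differs from the outgroup's state, so for Trait 5 the derived state is '0', and for the remaining characters it is '1'.
Trait 1 (derived state '1') is shared by Taxon A, Taxon Q, and Taxon Y — a synapomorphy uniting that clade.
Trait 2: derived state '1' in Taxon Q and Taxon Y only — synapomorphy for {Taxon Q, Taxon Y}.
Trait 3: derived state '1' in Taxon S only — an autapomorphy, so it tells us nothing about relationships among taxa.
Trait 4 (state '1') occurs in Taxon Q and Taxon S but conflicts with the nesting implied by the other characters — most parsimoniously interpreted as homoplasy.
Trait 5 (derived state '0') is shared by all ingroup taxa — unites the whole ingroup.
Most parsimonious ingroup topology: (Taxon S,((Taxon Y,Taxon Q),Taxon A)).
The clade {Taxon A, Taxon Q, Taxon Y} is supported by Trait 1: its derived state '1' occurs in exactly those taxa and in no other taxon (including the outgroup).

Trait 1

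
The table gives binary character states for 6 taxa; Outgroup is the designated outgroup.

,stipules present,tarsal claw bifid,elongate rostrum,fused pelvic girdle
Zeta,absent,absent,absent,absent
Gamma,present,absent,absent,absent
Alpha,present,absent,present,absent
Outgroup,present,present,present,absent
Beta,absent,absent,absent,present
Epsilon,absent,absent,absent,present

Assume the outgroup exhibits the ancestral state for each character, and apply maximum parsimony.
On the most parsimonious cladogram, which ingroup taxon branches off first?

Alpha

Character polarity is set by the outgroup: the derived state is whichever differs from the outgroup's state, so for stipules present, tarsal claw bifid, elongate rostrum the derived state is 'absent', and for the remaining characters it is 'present'.
stipules present: derived state 'absent' in Beta, Epsilon, and Zeta only — synapomorphy for {Beta, Epsilon, Zeta}.
All ingroup taxa share the derived state 'absent' for tarsal claw bifid; it defines the ingroup but does not resolve relationships within it.
Only Beta, Epsilon, Gamma, and Zeta show the derived state 'absent' for elongate rostrum, supporting them as a clade.
fused pelvic girdle (derived state 'present') is shared by Beta and Epsilon — a synapomorphy uniting that clade.
Most parsimonious ingroup topology: (((Zeta,(Beta,Epsilon)),Gamma),Alpha).
Alpha is sister to the clade containing all other ingroup taxa, so it is the earliest-diverging (most basal) ingroup lineage.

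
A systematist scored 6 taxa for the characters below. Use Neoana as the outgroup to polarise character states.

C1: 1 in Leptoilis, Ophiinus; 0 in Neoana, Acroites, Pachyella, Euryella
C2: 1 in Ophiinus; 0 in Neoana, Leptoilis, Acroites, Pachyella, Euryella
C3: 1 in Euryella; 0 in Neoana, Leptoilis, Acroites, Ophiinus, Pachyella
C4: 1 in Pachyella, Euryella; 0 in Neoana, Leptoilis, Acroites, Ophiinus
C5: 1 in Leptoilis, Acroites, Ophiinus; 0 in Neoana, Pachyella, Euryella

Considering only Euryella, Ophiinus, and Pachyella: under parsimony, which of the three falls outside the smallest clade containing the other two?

The outgroup has state '0' for every character, so '1' is the derived state throughout.
Only Leptoilis and Ophiinus show the derived state '1' for C1, supporting them as a clade.
C2: derived state '1' in Ophiinus only — an autapomorphy, so it tells us nothing about relationships among taxa.
C3 (derived state '1') is unique to Euryella (autapomorphy; uninformative for grouping).
Only Euryella and Pachyella show the derived state '1' for C4, supporting them as a clade.
C5: derived state '1' in Acroites, Leptoilis, and Ophiinus only — synapomorphy for {Acroites, Leptoilis, Ophiinus}.
Most parsimonious ingroup topology: (((Leptoilis,Ophiinus),Acroites),(Pachyella,Euryella)).
Pachyella and Euryella share a more recent common ancestor with each other than either does with Ophiinus, so Ophiinus is the least closely related of the three.

Ophiinus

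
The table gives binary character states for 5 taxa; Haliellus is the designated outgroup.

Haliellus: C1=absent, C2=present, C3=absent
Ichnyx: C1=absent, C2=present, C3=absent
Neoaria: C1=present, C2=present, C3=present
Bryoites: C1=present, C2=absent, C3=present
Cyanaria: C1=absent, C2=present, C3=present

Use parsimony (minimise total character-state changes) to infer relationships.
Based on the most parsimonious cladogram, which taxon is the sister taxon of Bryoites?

Character polarity is set by the outgroup: the derived state is whichever differs from the outgroup's state, so for C2 the derived state is 'absent', and for the remaining characters it is 'present'.
C1 (derived state 'present') is shared by Bryoites and Neoaria — a synapomorphy uniting that clade.
C2 (derived state 'absent') is unique to Bryoites (autapomorphy; uninformative for grouping).
C3: derived state 'present' in Bryoites, Cyanaria, and Neoaria only — synapomorphy for {Bryoites, Cyanaria, Neoaria}.
Most parsimonious ingroup topology: (Ichnyx,((Neoaria,Bryoites),Cyanaria)).
Bryoites and Neoaria form a cherry on this tree, so they are sister taxa.

Neoaria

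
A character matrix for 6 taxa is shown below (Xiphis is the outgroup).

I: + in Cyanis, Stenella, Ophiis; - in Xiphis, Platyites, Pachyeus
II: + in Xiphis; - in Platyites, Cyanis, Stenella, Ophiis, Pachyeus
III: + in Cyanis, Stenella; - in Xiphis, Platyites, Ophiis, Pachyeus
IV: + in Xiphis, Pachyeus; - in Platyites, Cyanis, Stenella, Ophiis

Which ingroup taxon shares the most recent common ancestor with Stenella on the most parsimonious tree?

Cyanis

Character polarity is set by the outgroup: the derived state is whichever differs from the outgroup's state, so for II, IV the derived state is '-', and for the remaining characters it is '+'.
Only Cyanis, Ophiis, and Stenella show the derived state '+' for I, supporting them as a clade.
II (derived state '-') is shared by all ingroup taxa — unites the whole ingroup.
III (derived state '+') is shared by Cyanis and Stenella — a synapomorphy uniting that clade.
Only Cyanis, Ophiis, Platyites, and Stenella show the derived state '-' for IV, supporting them as a clade.
Most parsimonious ingroup topology: ((Platyites,((Cyanis,Stenella),Ophiis)),Pachyeus).
Stenella and Cyanis form a cherry on this tree, so they are sister taxa.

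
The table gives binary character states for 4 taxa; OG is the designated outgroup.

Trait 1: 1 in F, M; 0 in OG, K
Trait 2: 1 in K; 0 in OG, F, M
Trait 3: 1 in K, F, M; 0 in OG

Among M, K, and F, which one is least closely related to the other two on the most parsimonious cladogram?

K

The outgroup has state '0' for every character, so '1' is the derived state throughout.
Only F and M show the derived state '1' for Trait 1, supporting them as a clade.
Trait 2: derived state '1' in K only — an autapomorphy, so it tells us nothing about relationships among taxa.
All ingroup taxa share the derived state '1' for Trait 3; it defines the ingroup but does not resolve relationships within it.
Most parsimonious ingroup topology: (K,(M,F)).
M and F share a more recent common ancestor with each other than either does with K, so K is the least closely related of the three.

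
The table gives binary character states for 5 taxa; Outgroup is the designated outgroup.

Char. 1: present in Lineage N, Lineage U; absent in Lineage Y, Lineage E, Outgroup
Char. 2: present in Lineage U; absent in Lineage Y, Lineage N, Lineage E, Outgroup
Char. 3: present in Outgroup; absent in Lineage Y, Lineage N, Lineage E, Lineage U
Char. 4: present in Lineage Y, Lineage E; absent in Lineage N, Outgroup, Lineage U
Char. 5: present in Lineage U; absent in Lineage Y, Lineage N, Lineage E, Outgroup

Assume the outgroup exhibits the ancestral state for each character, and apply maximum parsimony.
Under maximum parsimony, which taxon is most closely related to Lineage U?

Lineage N

Character polarity is set by the outgroup: the derived state is whichever differs from the outgroup's state, so for Char. 3 the derived state is 'absent', and for the remaining characters it is 'present'.
Only Lineage N and Lineage U show the derived state 'present' for Char. 1, supporting them as a clade.
Char. 2: derived state 'present' in Lineage U only — an autapomorphy, so it tells us nothing about relationships among taxa.
All ingroup taxa share the derived state 'absent' for Char. 3; it defines the ingroup but does not resolve relationships within it.
Only Lineage E and Lineage Y show the derived state 'present' for Char. 4, supporting them as a clade.
Char. 5 (derived state 'present') is unique to Lineage U (autapomorphy; uninformative for grouping).
Most parsimonious ingroup topology: ((Lineage U,Lineage N),(Lineage E,Lineage Y)).
Lineage U and Lineage N form a cherry on this tree, so they are sister taxa.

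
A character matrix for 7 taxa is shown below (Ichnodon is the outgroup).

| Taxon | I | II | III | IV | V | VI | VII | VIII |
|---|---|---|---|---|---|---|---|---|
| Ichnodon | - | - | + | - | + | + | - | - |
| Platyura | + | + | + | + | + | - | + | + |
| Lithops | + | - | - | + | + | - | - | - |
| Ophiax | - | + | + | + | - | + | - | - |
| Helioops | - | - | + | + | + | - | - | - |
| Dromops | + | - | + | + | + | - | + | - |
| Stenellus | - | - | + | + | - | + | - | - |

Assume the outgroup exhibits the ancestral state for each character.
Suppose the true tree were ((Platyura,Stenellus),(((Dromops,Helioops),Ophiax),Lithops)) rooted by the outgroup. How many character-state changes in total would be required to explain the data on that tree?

15

Map each character onto ((Platyura,Stenellus),(((Dromops,Helioops),Ophiax),Lithops)) (rooted by Ichnodon) and count the minimum state changes it requires (Fitch parsimony):
I: 3; II: 2; III: 1; IV: 1; V: 2; VI: 3; VII: 2; VIII: 1.
Total tree length = 15.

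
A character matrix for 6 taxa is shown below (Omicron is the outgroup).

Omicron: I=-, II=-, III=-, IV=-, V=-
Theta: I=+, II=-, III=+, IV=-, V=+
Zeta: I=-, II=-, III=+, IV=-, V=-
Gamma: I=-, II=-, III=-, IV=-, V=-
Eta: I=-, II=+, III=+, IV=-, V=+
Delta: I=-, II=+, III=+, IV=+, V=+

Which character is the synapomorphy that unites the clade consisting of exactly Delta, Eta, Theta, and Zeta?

III

The outgroup has state '-' for every character, so '+' is the derived state throughout.
I: derived state '+' in Theta only — an autapomorphy, so it tells us nothing about relationships among taxa.
II: derived state '+' in Delta and Eta only — synapomorphy for {Delta, Eta}.
III: derived state '+' in Delta, Eta, Theta, and Zeta only — synapomorphy for {Delta, Eta, Theta, Zeta}.
IV: derived state '+' in Delta only — an autapomorphy, so it tells us nothing about relationships among taxa.
V: derived state '+' in Delta, Eta, and Theta only — synapomorphy for {Delta, Eta, Theta}.
Most parsimonious ingroup topology: (((Theta,(Eta,Delta)),Zeta),Gamma).
The clade {Delta, Eta, Theta, Zeta} is supported by III: its derived state '+' occurs in exactly those taxa and in no other taxon (including the outgroup).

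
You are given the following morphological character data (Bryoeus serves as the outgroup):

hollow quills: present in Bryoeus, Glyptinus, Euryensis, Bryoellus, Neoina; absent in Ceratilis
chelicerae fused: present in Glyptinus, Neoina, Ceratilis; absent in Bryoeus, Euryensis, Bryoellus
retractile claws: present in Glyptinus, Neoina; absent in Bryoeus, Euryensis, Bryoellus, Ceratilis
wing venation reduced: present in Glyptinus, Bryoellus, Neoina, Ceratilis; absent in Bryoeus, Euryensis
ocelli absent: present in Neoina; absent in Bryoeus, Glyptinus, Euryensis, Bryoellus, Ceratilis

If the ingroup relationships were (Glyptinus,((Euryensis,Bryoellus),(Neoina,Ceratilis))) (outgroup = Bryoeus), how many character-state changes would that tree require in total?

Map each character onto (Glyptinus,((Euryensis,Bryoellus),(Neoina,Ceratilis))) (rooted by Bryoeus) and count the minimum state changes it requires (Fitch parsimony):
hollow quills: 1; chelicerae fused: 2; retractile claws: 2; wing venation reduced: 2; ocelli absent: 1.
Total tree length = 8.

8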